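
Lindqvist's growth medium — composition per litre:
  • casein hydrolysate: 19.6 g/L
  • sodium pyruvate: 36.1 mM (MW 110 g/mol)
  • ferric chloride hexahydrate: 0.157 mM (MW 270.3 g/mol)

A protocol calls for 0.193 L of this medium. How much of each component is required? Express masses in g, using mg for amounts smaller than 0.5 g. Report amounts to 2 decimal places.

Scale factor relative to 1 L: 0.193.
casein hydrolysate: 19.6 g/L × 0.193 L = 3.78 g
sodium pyruvate: 36.1 mmol/L × 110 g/mol × 0.193 L ÷ 1000 = 0.77 g
ferric chloride hexahydrate: 0.157 mmol/L × 270.3 mg/mmol × 0.193 L = 8.19 mg

casein hydrolysate 3.78 g; sodium pyruvate 0.77 g; ferric chloride hexahydrate 8.19 mg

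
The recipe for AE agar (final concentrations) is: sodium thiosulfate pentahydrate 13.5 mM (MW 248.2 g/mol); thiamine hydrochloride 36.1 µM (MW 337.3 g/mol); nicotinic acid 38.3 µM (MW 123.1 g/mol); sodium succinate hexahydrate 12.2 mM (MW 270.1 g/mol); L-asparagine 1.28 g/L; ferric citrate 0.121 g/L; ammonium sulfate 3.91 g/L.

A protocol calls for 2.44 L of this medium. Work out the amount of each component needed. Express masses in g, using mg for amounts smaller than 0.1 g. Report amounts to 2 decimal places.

Working volume: 2.44 L.
sodium thiosulfate pentahydrate: 13.5 mmol/L × 248.2 g/mol × 2.44 L ÷ 1000 = 8.18 g
thiamine hydrochloride: 36.1 µmol/L × 337.3 g/mol × 2.44 L ÷ 1000 = 29.71 mg
nicotinic acid: 38.3 µmol/L × 123.1 g/mol × 2.44 L ÷ 1000 = 11.50 mg
sodium succinate hexahydrate: 12.2 mmol/L × 270.1 g/mol × 2.44 L ÷ 1000 = 8.04 g
L-asparagine: 1.28 g/L × 2.44 L = 3.12 g
ferric citrate: 0.121 g/L × 2.44 L = 0.30 g
ammonium sulfate: 3.91 g/L × 2.44 L = 9.54 g

sodium thiosulfate pentahydrate 8.18 g; thiamine hydrochloride 29.71 mg; nicotinic acid 11.50 mg; sodium succinate hexahydrate 8.04 g; L-asparagine 3.12 g; ferric citrate 0.30 g; ammonium sulfate 9.54 g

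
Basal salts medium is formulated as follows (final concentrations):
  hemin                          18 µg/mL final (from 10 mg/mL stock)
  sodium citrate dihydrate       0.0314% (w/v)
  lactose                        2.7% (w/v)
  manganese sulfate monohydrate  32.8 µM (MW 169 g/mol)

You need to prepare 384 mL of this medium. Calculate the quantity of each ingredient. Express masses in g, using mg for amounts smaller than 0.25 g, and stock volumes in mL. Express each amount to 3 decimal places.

Scale factor relative to 1 L: 0.384.
hemin: dilute stock: 18 µg/mL × 384 mL ÷ 10000 µg/mL = 0.691 mL
sodium citrate dihydrate: 0.0314% w/v = 0.314 g/L → 0.314 × 0.384 L = 0.120576 g = 120.576 mg
lactose: 2.7 g per 100 mL × 384 mL ÷ 100 = 10.368 g
manganese sulfate monohydrate: 32.8 µmol/L × 169 g/mol × 0.384 L ÷ 1000 = 2.129 mg

hemin 0.691 mL; sodium citrate dihydrate 120.576 mg; lactose 10.368 g; manganese sulfate monohydrate 2.129 mg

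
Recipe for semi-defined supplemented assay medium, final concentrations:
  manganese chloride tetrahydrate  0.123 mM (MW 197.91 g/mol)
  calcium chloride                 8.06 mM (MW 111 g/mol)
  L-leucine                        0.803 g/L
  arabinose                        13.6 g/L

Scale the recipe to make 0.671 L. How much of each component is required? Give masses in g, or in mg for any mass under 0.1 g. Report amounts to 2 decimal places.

manganese chloride tetrahydrate 16.33 mg; calcium chloride 0.60 g; L-leucine 0.54 g; arabinose 9.13 g

Working volume: 0.671 L.
manganese chloride tetrahydrate: 0.123 mmol/L × 197.91 mg/mmol × 0.671 L = 16.33 mg
calcium chloride: 8.06 mmol/L × 111 g/mol × 0.671 L ÷ 1000 = 0.60 g
L-leucine: 0.803 g/L × 0.671 L = 0.54 g
arabinose: 13.6 g/L × 0.671 L = 9.13 g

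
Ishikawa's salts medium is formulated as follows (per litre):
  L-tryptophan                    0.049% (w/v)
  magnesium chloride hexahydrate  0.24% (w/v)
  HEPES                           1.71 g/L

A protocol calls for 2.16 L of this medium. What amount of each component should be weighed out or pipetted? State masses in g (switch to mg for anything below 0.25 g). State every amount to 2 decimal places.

Scale factor relative to 1 L: 2.16.
L-tryptophan: 0.049% w/v = 0.49 g/L → 0.49 × 2.16 L = 1.06 g
magnesium chloride hexahydrate: 0.24 g per 100 mL × 2160 mL ÷ 100 = 5.18 g
HEPES: 1.71 g/L × 2.16 L = 3.69 g

L-tryptophan 1.06 g; magnesium chloride hexahydrate 5.18 g; HEPES 3.69 g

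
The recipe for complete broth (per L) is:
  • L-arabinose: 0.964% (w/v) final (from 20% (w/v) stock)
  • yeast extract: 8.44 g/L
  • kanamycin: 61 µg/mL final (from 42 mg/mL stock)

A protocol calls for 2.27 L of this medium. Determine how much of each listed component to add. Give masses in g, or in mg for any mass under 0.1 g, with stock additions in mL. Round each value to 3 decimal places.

L-arabinose 109.414 mL; yeast extract 19.159 g; kanamycin 3.297 mL

Working volume: 2.27 L.
L-arabinose: V = C2·V2/C1 = 0.964% ÷ 20% × 2270 mL = 109.414 mL
yeast extract: 8.44 g/L × 2.27 L = 19.159 g
kanamycin: V = C2·V2/C1 = 61 µg/mL × 2270 mL ÷ 42000 µg/mL = 3.297 mL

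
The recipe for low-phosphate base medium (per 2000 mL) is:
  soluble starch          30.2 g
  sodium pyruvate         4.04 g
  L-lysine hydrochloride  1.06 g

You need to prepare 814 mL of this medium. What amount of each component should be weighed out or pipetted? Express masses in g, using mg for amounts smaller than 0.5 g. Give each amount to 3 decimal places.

Ratio of target to recipe volume: 814 / 2000 = 0.407.
soluble starch: 30.2 g × (814 mL / 2000 mL) = 12.291 g
sodium pyruvate: 4.04 g × (814 mL / 2000 mL) = 1.644 g
L-lysine hydrochloride: 1.06 g × (814 mL / 2000 mL) = 0.43142 g = 431.420 mg

soluble starch 12.291 g; sodium pyruvate 1.644 g; L-lysine hydrochloride 431.420 mg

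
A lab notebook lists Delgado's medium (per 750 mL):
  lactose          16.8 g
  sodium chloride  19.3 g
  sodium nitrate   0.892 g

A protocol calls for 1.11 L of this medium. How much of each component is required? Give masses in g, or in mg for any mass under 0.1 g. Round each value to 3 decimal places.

Scale factor = 1110 mL / 750 mL = 1.48.
lactose: 16.8 g × (1110 mL / 750 mL) = 24.864 g
sodium chloride: 19.3 g × (1110 mL / 750 mL) = 28.564 g
sodium nitrate: 0.892 g × (1110 mL / 750 mL) = 1.320 g

lactose 24.864 g; sodium chloride 28.564 g; sodium nitrate 1.320 g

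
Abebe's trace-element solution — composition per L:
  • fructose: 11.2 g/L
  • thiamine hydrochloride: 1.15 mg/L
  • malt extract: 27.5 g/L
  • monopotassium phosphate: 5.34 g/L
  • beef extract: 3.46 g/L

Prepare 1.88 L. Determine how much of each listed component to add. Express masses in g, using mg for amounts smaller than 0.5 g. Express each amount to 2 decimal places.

fructose 21.06 g; thiamine hydrochloride 2.16 mg; malt extract 51.70 g; monopotassium phosphate 10.04 g; beef extract 6.50 g

Working volume: 1.88 L.
fructose: 11.2 g/L × 1.88 L = 21.06 g
thiamine hydrochloride: 1.15 mg/L × 1.88 L = 2.16 mg
malt extract: 27.5 g/L × 1.88 L = 51.70 g
monopotassium phosphate: 5.34 g/L × 1.88 L = 10.04 g
beef extract: 3.46 g/L × 1.88 L = 6.50 g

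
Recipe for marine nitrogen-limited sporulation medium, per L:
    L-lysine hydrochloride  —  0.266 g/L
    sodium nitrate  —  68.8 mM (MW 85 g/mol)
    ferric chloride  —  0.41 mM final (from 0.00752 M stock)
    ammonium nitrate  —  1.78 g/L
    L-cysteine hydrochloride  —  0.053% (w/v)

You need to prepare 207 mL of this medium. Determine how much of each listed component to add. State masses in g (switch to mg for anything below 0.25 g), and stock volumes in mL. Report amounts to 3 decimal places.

Scale factor relative to 1 L: 0.207.
L-lysine hydrochloride: 0.266 g/L × 0.207 L = 0.055062 g = 55.062 mg
sodium nitrate: 68.8 mmol/L × 85 g/mol × 0.207 L ÷ 1000 = 1.211 g
ferric chloride: dilute stock: 0.41 mM × 207 mL ÷ 7.52 mM = 11.286 mL
ammonium nitrate: 1.78 g/L × 0.207 L = 0.368 g
L-cysteine hydrochloride: 0.053% w/v = 0.53 g/L → 0.53 × 0.207 L = 0.10971 g = 109.710 mg

L-lysine hydrochloride 55.062 mg; sodium nitrate 1.211 g; ferric chloride 11.286 mL; ammonium nitrate 0.368 g; L-cysteine hydrochloride 109.710 mg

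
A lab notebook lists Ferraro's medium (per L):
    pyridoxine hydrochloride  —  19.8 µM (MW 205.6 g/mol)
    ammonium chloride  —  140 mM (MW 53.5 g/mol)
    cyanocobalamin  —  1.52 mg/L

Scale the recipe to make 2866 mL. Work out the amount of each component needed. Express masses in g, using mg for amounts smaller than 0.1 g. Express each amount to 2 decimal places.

Target volume = 2866 mL = 2.866 L.
pyridoxine hydrochloride: 19.8 µmol/L × 205.6 g/mol × 2.866 L ÷ 1000 = 11.67 mg
ammonium chloride: 140 mmol/L × 53.5 g/mol × 2.866 L ÷ 1000 = 21.47 g
cyanocobalamin: 1.52 mg/L × 2.866 L = 4.36 mg

pyridoxine hydrochloride 11.67 mg; ammonium chloride 21.47 g; cyanocobalamin 4.36 mg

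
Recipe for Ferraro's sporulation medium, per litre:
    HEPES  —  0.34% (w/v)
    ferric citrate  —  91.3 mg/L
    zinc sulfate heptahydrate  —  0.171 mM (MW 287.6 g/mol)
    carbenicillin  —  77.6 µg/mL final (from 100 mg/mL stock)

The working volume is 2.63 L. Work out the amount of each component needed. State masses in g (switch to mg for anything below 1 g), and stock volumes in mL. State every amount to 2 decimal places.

HEPES 8.94 g; ferric citrate 240.12 mg; zinc sulfate heptahydrate 129.34 mg; carbenicillin 2.04 mL

Working volume: 2.63 L.
HEPES: 0.34% w/v = 3.4 g/L → 3.4 × 2.63 L = 8.94 g
ferric citrate: 91.3 mg/L × 2.63 L = 240.12 mg
zinc sulfate heptahydrate: 0.171 mmol/L × 287.6 mg/mmol × 2.63 L = 129.34 mg
carbenicillin: C1V1 = C2V2 → 77.6 µg/mL × 2630 mL ÷ 100000 µg/mL = 2.04 mL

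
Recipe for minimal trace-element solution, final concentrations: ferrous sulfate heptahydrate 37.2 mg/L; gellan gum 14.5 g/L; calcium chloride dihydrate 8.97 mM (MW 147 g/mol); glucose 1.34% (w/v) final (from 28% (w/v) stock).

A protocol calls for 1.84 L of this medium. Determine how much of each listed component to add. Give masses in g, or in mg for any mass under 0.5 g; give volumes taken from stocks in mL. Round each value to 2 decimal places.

Scale factor relative to 1 L: 1.84.
ferrous sulfate heptahydrate: 37.2 mg/L × 1.84 L = 68.45 mg
gellan gum: 14.5 g/L × 1.84 L = 26.68 g
calcium chloride dihydrate: 8.97 mmol/L × 147 g/mol × 1.84 L ÷ 1000 = 2.43 g
glucose: V = C2·V2/C1 = 1.34% ÷ 28% × 1840 mL = 88.06 mL

ferrous sulfate heptahydrate 68.45 mg; gellan gum 26.68 g; calcium chloride dihydrate 2.43 g; glucose 88.06 mL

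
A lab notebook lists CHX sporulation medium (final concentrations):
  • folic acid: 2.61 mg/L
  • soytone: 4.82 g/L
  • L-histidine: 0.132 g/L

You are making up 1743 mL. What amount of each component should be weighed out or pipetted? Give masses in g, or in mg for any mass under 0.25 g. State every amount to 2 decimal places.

Target volume = 1743 mL = 1.743 L.
folic acid: 2.61 mg/L × 1.743 L = 4.55 mg
soytone: 4.82 g/L × 1.743 L = 8.40 g
L-histidine: 0.132 g/L × 1.743 L = 0.230076 g = 230.08 mg

folic acid 4.55 mg; soytone 8.40 g; L-histidine 230.08 mg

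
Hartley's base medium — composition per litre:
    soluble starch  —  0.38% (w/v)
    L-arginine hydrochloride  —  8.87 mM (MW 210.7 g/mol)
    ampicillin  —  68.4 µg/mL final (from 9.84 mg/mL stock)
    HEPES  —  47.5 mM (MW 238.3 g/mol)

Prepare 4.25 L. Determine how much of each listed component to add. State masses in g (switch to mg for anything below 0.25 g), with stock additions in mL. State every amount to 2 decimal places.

Working volume: 4.25 L.
soluble starch: 0.38 g per 100 mL × 4250 mL ÷ 100 = 16.15 g
L-arginine hydrochloride: 8.87 mmol/L × 210.7 g/mol × 4.25 L ÷ 1000 = 7.94 g
ampicillin: C1V1 = C2V2 → 68.4 µg/mL × 4250 mL ÷ 9840 µg/mL = 29.54 mL
HEPES: 47.5 mmol/L × 238.3 g/mol × 4.25 L ÷ 1000 = 48.11 g

soluble starch 16.15 g; L-arginine hydrochloride 7.94 g; ampicillin 29.54 mL; HEPES 48.11 g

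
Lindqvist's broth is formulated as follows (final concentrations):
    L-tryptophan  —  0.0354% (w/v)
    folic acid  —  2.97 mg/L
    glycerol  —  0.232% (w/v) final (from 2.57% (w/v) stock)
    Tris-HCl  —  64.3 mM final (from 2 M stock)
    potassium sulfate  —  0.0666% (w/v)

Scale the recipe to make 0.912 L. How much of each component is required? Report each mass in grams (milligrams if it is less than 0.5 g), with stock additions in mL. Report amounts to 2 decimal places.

Scale factor relative to 1 L: 0.912.
L-tryptophan: 0.0354 g per 100 mL × 912 mL ÷ 100 = 0.322848 g = 322.85 mg
folic acid: 2.97 mg/L × 0.912 L = 2.71 mg
glycerol: V = C2·V2/C1 = 0.232% ÷ 2.57% × 912 mL = 82.33 mL
Tris-HCl: C1V1 = C2V2 → 64.3 mM × 912 mL ÷ 2000 mM = 29.32 mL
potassium sulfate: 0.0666 g per 100 mL × 912 mL ÷ 100 = 0.61 g

L-tryptophan 322.85 mg; folic acid 2.71 mg; glycerol 82.33 mL; Tris-HCl 29.32 mL; potassium sulfate 0.61 g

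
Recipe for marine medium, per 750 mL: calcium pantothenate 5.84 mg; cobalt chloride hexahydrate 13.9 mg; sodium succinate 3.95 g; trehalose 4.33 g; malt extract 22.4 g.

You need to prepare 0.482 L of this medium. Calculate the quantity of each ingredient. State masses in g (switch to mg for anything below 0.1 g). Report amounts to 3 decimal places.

Ratio of target to recipe volume: 482 / 750 = 0.642667.
calcium pantothenate: 5.84 mg × (482 mL / 750 mL) = 3.753 mg
cobalt chloride hexahydrate: 13.9 mg × (482 mL / 750 mL) = 8.933 mg
sodium succinate: 3.95 g × (482 mL / 750 mL) = 2.539 g
trehalose: 4.33 g × (482 mL / 750 mL) = 2.783 g
malt extract: 22.4 g × (482 mL / 750 mL) = 14.396 g

calcium pantothenate 3.753 mg; cobalt chloride hexahydrate 8.933 mg; sodium succinate 2.539 g; trehalose 2.783 g; malt extract 14.396 g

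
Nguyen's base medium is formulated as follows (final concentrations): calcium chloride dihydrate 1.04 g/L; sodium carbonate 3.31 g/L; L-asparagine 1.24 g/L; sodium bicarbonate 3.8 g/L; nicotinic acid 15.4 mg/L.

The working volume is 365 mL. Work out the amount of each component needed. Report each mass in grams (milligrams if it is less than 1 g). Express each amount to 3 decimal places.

calcium chloride dihydrate 379.600 mg; sodium carbonate 1.208 g; L-asparagine 452.600 mg; sodium bicarbonate 1.387 g; nicotinic acid 5.621 mg

Working volume: 365 mL = 0.365 L.
calcium chloride dihydrate: 1.04 g/L × 0.365 L = 0.3796 g = 379.600 mg
sodium carbonate: 3.31 g/L × 0.365 L = 1.208 g
L-asparagine: 1.24 g/L × 0.365 L = 0.4526 g = 452.600 mg
sodium bicarbonate: 3.8 g/L × 0.365 L = 1.387 g
nicotinic acid: 15.4 mg/L × 0.365 L = 5.621 mg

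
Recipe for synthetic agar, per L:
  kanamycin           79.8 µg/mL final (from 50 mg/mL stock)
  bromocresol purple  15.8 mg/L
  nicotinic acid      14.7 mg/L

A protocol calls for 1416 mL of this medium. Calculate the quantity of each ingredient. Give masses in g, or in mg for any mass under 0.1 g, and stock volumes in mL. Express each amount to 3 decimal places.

Working volume: 1416 mL = 1.416 L.
kanamycin: C1V1 = C2V2 → 79.8 µg/mL × 1416 mL ÷ 50000 µg/mL = 2.260 mL
bromocresol purple: 15.8 mg/L × 1.416 L = 22.373 mg
nicotinic acid: 14.7 mg/L × 1.416 L = 20.815 mg

kanamycin 2.260 mL; bromocresol purple 22.373 mg; nicotinic acid 20.815 mg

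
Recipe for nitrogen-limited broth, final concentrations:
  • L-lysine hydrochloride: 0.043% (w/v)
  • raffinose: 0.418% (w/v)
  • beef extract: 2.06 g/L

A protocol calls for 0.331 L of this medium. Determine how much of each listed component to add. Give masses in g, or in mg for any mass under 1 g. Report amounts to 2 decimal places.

L-lysine hydrochloride 142.33 mg; raffinose 1.38 g; beef extract 681.86 mg

Scale factor relative to 1 L: 0.331.
L-lysine hydrochloride: 0.043% w/v = 0.43 g/L → 0.43 × 0.331 L = 0.14233 g = 142.33 mg
raffinose: 0.418 g per 100 mL × 331 mL ÷ 100 = 1.38 g
beef extract: 2.06 g/L × 0.331 L = 0.68186 g = 681.86 mg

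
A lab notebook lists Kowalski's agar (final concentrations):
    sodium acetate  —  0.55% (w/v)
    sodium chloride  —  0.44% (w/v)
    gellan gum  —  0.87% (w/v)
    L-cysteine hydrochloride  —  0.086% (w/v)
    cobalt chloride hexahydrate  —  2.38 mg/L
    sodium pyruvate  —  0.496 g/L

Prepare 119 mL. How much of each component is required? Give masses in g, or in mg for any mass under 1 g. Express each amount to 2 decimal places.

sodium acetate 654.50 mg; sodium chloride 523.60 mg; gellan gum 1.04 g; L-cysteine hydrochloride 102.34 mg; cobalt chloride hexahydrate 0.28 mg; sodium pyruvate 59.02 mg

Target volume = 119 mL = 0.119 L.
sodium acetate: 0.55% w/v = 5.5 g/L → 5.5 × 0.119 L = 0.6545 g = 654.50 mg
sodium chloride: 0.44% w/v = 4.4 g/L → 4.4 × 0.119 L = 0.5236 g = 523.60 mg
gellan gum: 0.87% w/v = 8.7 g/L → 8.7 × 0.119 L = 1.04 g
L-cysteine hydrochloride: 0.086% w/v = 0.86 g/L → 0.86 × 0.119 L = 0.10234 g = 102.34 mg
cobalt chloride hexahydrate: 2.38 mg/L × 0.119 L = 0.28 mg
sodium pyruvate: 0.496 g/L × 0.119 L = 0.059024 g = 59.02 mg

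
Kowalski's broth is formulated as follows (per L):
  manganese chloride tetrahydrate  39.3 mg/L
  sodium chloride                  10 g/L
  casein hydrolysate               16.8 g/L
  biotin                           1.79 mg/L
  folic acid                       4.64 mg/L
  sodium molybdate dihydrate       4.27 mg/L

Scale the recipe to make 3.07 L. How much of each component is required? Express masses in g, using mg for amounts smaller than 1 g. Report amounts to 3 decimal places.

Scale factor relative to 1 L: 3.07.
manganese chloride tetrahydrate: 39.3 mg/L × 3.07 L = 120.651 mg
sodium chloride: 10 g/L × 3.07 L = 30.700 g
casein hydrolysate: 16.8 g/L × 3.07 L = 51.576 g
biotin: 1.79 mg/L × 3.07 L = 5.495 mg
folic acid: 4.64 mg/L × 3.07 L = 14.245 mg
sodium molybdate dihydrate: 4.27 mg/L × 3.07 L = 13.109 mg

manganese chloride tetrahydrate 120.651 mg; sodium chloride 30.700 g; casein hydrolysate 51.576 g; biotin 5.495 mg; folic acid 14.245 mg; sodium molybdate dihydrate 13.109 mg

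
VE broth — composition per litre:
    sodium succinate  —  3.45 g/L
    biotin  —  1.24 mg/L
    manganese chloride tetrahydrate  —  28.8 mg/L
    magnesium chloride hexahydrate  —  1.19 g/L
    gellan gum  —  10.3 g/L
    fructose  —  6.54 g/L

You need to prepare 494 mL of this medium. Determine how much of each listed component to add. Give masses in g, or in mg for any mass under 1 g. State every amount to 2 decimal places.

sodium succinate 1.70 g; biotin 0.61 mg; manganese chloride tetrahydrate 14.23 mg; magnesium chloride hexahydrate 587.86 mg; gellan gum 5.09 g; fructose 3.23 g

Scale factor relative to 1 L: 0.494.
sodium succinate: 3.45 g/L × 0.494 L = 1.70 g
biotin: 1.24 mg/L × 0.494 L = 0.61 mg
manganese chloride tetrahydrate: 28.8 mg/L × 0.494 L = 14.23 mg
magnesium chloride hexahydrate: 1.19 g/L × 0.494 L = 0.58786 g = 587.86 mg
gellan gum: 10.3 g/L × 0.494 L = 5.09 g
fructose: 6.54 g/L × 0.494 L = 3.23 g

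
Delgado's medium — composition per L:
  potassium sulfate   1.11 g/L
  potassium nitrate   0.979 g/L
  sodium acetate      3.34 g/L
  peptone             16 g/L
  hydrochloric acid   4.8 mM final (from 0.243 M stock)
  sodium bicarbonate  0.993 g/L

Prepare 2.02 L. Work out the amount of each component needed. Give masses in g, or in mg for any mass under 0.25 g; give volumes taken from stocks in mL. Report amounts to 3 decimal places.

potassium sulfate 2.242 g; potassium nitrate 1.978 g; sodium acetate 6.747 g; peptone 32.320 g; hydrochloric acid 39.901 mL; sodium bicarbonate 2.006 g

Working volume: 2.02 L.
potassium sulfate: 1.11 g/L × 2.02 L = 2.242 g
potassium nitrate: 0.979 g/L × 2.02 L = 1.978 g
sodium acetate: 3.34 g/L × 2.02 L = 6.747 g
peptone: 16 g/L × 2.02 L = 32.320 g
hydrochloric acid: C1V1 = C2V2 → 4.8 mM × 2020 mL ÷ 243 mM = 39.901 mL
sodium bicarbonate: 0.993 g/L × 2.02 L = 2.006 g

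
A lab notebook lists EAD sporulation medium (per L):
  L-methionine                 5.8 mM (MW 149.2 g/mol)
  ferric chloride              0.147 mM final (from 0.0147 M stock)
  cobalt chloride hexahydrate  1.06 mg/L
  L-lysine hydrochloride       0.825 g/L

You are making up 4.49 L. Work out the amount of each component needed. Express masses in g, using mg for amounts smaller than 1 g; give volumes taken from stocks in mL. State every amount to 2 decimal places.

Scale factor relative to 1 L: 4.49.
L-methionine: 5.8 mmol/L × 149.2 g/mol × 4.49 L ÷ 1000 = 3.89 g
ferric chloride: V = C2·V2/C1 = 0.147 mM × 4490 mL ÷ 14.7 mM = 44.90 mL
cobalt chloride hexahydrate: 1.06 mg/L × 4.49 L = 4.76 mg
L-lysine hydrochloride: 0.825 g/L × 4.49 L = 3.70 g

L-methionine 3.89 g; ferric chloride 44.90 mL; cobalt chloride hexahydrate 4.76 mg; L-lysine hydrochloride 3.70 g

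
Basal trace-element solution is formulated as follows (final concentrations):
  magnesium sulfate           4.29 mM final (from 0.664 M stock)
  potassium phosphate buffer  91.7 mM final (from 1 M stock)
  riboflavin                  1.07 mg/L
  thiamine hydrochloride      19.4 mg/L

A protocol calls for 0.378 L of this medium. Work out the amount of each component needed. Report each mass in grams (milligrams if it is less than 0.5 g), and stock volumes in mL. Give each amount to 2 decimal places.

Scale factor relative to 1 L: 0.378.
magnesium sulfate: V = C2·V2/C1 = 4.29 mM × 378 mL ÷ 664 mM = 2.44 mL
potassium phosphate buffer: V = C2·V2/C1 = 91.7 mM × 378 mL ÷ 1000 mM = 34.66 mL
riboflavin: 1.07 mg/L × 0.378 L = 0.40 mg
thiamine hydrochloride: 19.4 mg/L × 0.378 L = 7.33 mg

magnesium sulfate 2.44 mL; potassium phosphate buffer 34.66 mL; riboflavin 0.40 mg; thiamine hydrochloride 7.33 mg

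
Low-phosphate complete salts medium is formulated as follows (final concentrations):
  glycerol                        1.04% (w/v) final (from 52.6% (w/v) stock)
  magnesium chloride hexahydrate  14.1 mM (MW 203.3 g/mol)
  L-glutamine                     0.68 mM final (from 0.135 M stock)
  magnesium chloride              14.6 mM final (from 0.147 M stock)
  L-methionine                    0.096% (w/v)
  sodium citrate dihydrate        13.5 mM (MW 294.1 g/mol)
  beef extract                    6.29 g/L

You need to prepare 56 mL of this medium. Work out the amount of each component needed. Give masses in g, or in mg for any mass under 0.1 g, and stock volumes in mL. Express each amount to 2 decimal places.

Working volume: 56 mL = 0.056 L.
glycerol: C1V1 = C2V2 → 1.04% ÷ 52.6% × 56 mL = 1.11 mL
magnesium chloride hexahydrate: 14.1 mmol/L × 203.3 g/mol × 0.056 L ÷ 1000 = 0.16 g
L-glutamine: C1V1 = C2V2 → 0.68 mM × 56 mL ÷ 135 mM = 0.28 mL
magnesium chloride: dilute stock: 14.6 mM × 56 mL ÷ 147 mM = 5.56 mL
L-methionine: 0.096 g per 100 mL × 56 mL ÷ 100 = 0.05376 g = 53.76 mg
sodium citrate dihydrate: 13.5 mmol/L × 294.1 g/mol × 0.056 L ÷ 1000 = 0.22 g
beef extract: 6.29 g/L × 0.056 L = 0.35 g

glycerol 1.11 mL; magnesium chloride hexahydrate 0.16 g; L-glutamine 0.28 mL; magnesium chloride 5.56 mL; L-methionine 53.76 mg; sodium citrate dihydrate 0.22 g; beef extract 0.35 g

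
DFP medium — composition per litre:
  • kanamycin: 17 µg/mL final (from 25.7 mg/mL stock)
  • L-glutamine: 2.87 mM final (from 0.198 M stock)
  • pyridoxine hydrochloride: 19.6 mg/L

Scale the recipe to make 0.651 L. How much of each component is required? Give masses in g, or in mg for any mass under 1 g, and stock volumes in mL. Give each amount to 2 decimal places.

Working volume: 0.651 L.
kanamycin: dilute stock: 17 µg/mL × 651 mL ÷ 25700 µg/mL = 0.43 mL
L-glutamine: V = C2·V2/C1 = 2.87 mM × 651 mL ÷ 198 mM = 9.44 mL
pyridoxine hydrochloride: 19.6 mg/L × 0.651 L = 12.76 mg

kanamycin 0.43 mL; L-glutamine 9.44 mL; pyridoxine hydrochloride 12.76 mg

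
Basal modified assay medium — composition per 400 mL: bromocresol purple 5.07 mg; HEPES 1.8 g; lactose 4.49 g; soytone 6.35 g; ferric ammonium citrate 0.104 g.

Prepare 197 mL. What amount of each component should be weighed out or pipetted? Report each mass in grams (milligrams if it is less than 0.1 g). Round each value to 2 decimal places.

Scale factor = 197 mL / 400 mL = 0.4925.
bromocresol purple: 5.07 mg × (197 mL / 400 mL) = 2.50 mg
HEPES: 1.8 g × (197 mL / 400 mL) = 0.89 g
lactose: 4.49 g × (197 mL / 400 mL) = 2.21 g
soytone: 6.35 g × (197 mL / 400 mL) = 3.13 g
ferric ammonium citrate: 0.104 g × (197 mL / 400 mL) = 0.05122 g = 51.22 mg

bromocresol purple 2.50 mg; HEPES 0.89 g; lactose 2.21 g; soytone 3.13 g; ferric ammonium citrate 51.22 mg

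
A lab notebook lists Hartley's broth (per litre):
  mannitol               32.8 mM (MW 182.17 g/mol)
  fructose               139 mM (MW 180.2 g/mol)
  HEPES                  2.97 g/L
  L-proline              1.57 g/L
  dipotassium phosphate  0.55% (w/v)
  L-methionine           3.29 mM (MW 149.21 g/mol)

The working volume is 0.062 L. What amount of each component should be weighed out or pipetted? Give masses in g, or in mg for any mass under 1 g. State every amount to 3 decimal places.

Scale factor relative to 1 L: 0.062.
mannitol: 32.8 mmol/L × 182.17 mg/mmol × 0.062 L = 370.461 mg
fructose: 139 mmol/L × 180.2 g/mol × 0.062 L ÷ 1000 = 1.553 g
HEPES: 2.97 g/L × 0.062 L = 0.18414 g = 184.140 mg
L-proline: 1.57 g/L × 0.062 L = 0.09734 g = 97.340 mg
dipotassium phosphate: 0.55% w/v = 5.5 g/L → 5.5 × 0.062 L = 0.341 g = 341.000 mg
L-methionine: 3.29 mmol/L × 149.21 mg/mmol × 0.062 L = 30.436 mg

mannitol 370.461 mg; fructose 1.553 g; HEPES 184.140 mg; L-proline 97.340 mg; dipotassium phosphate 341.000 mg; L-methionine 30.436 mg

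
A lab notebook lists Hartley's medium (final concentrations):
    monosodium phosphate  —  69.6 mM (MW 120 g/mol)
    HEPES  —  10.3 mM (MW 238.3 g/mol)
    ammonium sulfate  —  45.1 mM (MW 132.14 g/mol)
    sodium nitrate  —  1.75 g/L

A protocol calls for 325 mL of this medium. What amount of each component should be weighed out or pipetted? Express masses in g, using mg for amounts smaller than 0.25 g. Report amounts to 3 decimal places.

Working volume: 325 mL = 0.325 L.
monosodium phosphate: 69.6 mmol/L × 120 g/mol × 0.325 L ÷ 1000 = 2.714 g
HEPES: 10.3 mmol/L × 238.3 g/mol × 0.325 L ÷ 1000 = 0.798 g
ammonium sulfate: 45.1 mmol/L × 132.14 g/mol × 0.325 L ÷ 1000 = 1.937 g
sodium nitrate: 1.75 g/L × 0.325 L = 0.569 g

monosodium phosphate 2.714 g; HEPES 0.798 g; ammonium sulfate 1.937 g; sodium nitrate 0.569 g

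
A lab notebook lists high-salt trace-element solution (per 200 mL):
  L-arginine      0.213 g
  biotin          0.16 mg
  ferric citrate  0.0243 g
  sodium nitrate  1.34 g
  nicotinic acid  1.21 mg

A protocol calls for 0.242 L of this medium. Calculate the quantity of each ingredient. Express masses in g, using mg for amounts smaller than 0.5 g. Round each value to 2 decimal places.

L-arginine 257.73 mg; biotin 0.19 mg; ferric citrate 29.40 mg; sodium nitrate 1.62 g; nicotinic acid 1.46 mg

Scale factor = 242 mL / 200 mL = 1.21.
L-arginine: 0.213 g × (242 mL / 200 mL) = 0.25773 g = 257.73 mg
biotin: 0.16 mg × (242 mL / 200 mL) = 0.19 mg
ferric citrate: 0.0243 g × (242 mL / 200 mL) = 0.029403 g = 29.40 mg
sodium nitrate: 1.34 g × (242 mL / 200 mL) = 1.62 g
nicotinic acid: 1.21 mg × (242 mL / 200 mL) = 1.46 mg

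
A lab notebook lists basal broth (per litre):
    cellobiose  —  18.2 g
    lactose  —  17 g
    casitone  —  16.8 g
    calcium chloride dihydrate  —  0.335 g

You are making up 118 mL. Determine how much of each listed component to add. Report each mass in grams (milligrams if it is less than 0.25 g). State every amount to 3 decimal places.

cellobiose 2.148 g; lactose 2.006 g; casitone 1.982 g; calcium chloride dihydrate 39.530 mg

Ratio of target to recipe volume: 118 / 1000 = 0.118.
cellobiose: 18.2 g × (118 mL / 1000 mL) = 2.148 g
lactose: 17 g × (118 mL / 1000 mL) = 2.006 g
casitone: 16.8 g × (118 mL / 1000 mL) = 1.982 g
calcium chloride dihydrate: 0.335 g × (118 mL / 1000 mL) = 0.03953 g = 39.530 mg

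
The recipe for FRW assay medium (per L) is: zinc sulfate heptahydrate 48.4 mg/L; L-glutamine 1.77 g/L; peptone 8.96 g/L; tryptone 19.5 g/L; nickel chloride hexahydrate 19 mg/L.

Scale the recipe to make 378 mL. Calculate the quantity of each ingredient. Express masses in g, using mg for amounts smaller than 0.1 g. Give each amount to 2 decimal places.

Target volume = 378 mL = 0.378 L.
zinc sulfate heptahydrate: 48.4 mg/L × 0.378 L = 18.30 mg
L-glutamine: 1.77 g/L × 0.378 L = 0.67 g
peptone: 8.96 g/L × 0.378 L = 3.39 g
tryptone: 19.5 g/L × 0.378 L = 7.37 g
nickel chloride hexahydrate: 19 mg/L × 0.378 L = 7.18 mg

zinc sulfate heptahydrate 18.30 mg; L-glutamine 0.67 g; peptone 3.39 g; tryptone 7.37 g; nickel chloride hexahydrate 7.18 mg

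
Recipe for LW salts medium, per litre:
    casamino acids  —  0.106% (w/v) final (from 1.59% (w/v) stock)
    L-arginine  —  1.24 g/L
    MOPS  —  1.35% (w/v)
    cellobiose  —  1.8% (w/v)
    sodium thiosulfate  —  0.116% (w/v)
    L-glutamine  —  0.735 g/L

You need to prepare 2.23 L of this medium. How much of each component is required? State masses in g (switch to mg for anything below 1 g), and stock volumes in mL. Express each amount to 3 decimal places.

Working volume: 2.23 L.
casamino acids: V = C2·V2/C1 = 0.106% ÷ 1.59% × 2230 mL = 148.667 mL
L-arginine: 1.24 g/L × 2.23 L = 2.765 g
MOPS: 1.35 g per 100 mL × 2230 mL ÷ 100 = 30.105 g
cellobiose: 1.8% w/v = 18 g/L → 18 × 2.23 L = 40.140 g
sodium thiosulfate: 0.116 g per 100 mL × 2230 mL ÷ 100 = 2.587 g
L-glutamine: 0.735 g/L × 2.23 L = 1.639 g

casamino acids 148.667 mL; L-arginine 2.765 g; MOPS 30.105 g; cellobiose 40.140 g; sodium thiosulfate 2.587 g; L-glutamine 1.639 g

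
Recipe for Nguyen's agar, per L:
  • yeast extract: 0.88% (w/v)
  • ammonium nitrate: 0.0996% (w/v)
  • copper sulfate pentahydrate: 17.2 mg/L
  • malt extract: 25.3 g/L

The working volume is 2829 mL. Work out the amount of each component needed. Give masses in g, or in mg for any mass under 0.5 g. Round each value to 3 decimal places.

yeast extract 24.895 g; ammonium nitrate 2.818 g; copper sulfate pentahydrate 48.659 mg; malt extract 71.574 g

Working volume: 2829 mL = 2.829 L.
yeast extract: 0.88 g per 100 mL × 2829 mL ÷ 100 = 24.895 g
ammonium nitrate: 0.0996 g per 100 mL × 2829 mL ÷ 100 = 2.818 g
copper sulfate pentahydrate: 17.2 mg/L × 2.829 L = 48.659 mg
malt extract: 25.3 g/L × 2.829 L = 71.574 g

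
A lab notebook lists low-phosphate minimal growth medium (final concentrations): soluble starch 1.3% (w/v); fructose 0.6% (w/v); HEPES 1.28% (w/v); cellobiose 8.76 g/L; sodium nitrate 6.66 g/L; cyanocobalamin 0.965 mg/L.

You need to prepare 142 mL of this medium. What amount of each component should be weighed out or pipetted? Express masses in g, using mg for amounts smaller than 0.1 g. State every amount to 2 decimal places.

soluble starch 1.85 g; fructose 0.85 g; HEPES 1.82 g; cellobiose 1.24 g; sodium nitrate 0.95 g; cyanocobalamin 0.14 mg

Working volume: 142 mL = 0.142 L.
soluble starch: 1.3% w/v = 13 g/L → 13 × 0.142 L = 1.85 g
fructose: 0.6 g per 100 mL × 142 mL ÷ 100 = 0.85 g
HEPES: 1.28 g per 100 mL × 142 mL ÷ 100 = 1.82 g
cellobiose: 8.76 g/L × 0.142 L = 1.24 g
sodium nitrate: 6.66 g/L × 0.142 L = 0.95 g
cyanocobalamin: 0.965 mg/L × 0.142 L = 0.14 mg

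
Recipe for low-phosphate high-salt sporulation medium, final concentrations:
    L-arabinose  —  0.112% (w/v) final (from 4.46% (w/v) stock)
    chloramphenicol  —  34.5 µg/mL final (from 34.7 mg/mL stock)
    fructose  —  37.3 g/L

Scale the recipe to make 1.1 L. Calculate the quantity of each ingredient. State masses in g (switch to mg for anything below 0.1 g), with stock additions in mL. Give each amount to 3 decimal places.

L-arabinose 27.623 mL; chloramphenicol 1.094 mL; fructose 41.030 g

Scale factor relative to 1 L: 1.1.
L-arabinose: dilute stock: 0.112% ÷ 4.46% × 1100 mL = 27.623 mL
chloramphenicol: dilute stock: 34.5 µg/mL × 1100 mL ÷ 34700 µg/mL = 1.094 mL
fructose: 37.3 g/L × 1.1 L = 41.030 g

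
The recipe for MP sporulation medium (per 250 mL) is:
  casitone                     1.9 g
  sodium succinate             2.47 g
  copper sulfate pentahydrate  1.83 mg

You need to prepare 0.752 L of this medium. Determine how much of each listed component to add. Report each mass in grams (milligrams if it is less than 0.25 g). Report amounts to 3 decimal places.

Scale factor = 752 mL / 250 mL = 3.008.
casitone: 1.9 g × (752 mL / 250 mL) = 5.715 g
sodium succinate: 2.47 g × (752 mL / 250 mL) = 7.430 g
copper sulfate pentahydrate: 1.83 mg × (752 mL / 250 mL) = 5.505 mg

casitone 5.715 g; sodium succinate 7.430 g; copper sulfate pentahydrate 5.505 mg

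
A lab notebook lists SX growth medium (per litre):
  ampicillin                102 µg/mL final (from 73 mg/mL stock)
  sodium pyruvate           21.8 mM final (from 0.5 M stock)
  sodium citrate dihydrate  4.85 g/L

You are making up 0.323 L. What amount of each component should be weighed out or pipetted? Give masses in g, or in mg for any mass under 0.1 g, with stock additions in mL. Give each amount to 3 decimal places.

Working volume: 0.323 L.
ampicillin: dilute stock: 102 µg/mL × 323 mL ÷ 73000 µg/mL = 0.451 mL
sodium pyruvate: dilute stock: 21.8 mM × 323 mL ÷ 500 mM = 14.083 mL
sodium citrate dihydrate: 4.85 g/L × 0.323 L = 1.567 g

ampicillin 0.451 mL; sodium pyruvate 14.083 mL; sodium citrate dihydrate 1.567 g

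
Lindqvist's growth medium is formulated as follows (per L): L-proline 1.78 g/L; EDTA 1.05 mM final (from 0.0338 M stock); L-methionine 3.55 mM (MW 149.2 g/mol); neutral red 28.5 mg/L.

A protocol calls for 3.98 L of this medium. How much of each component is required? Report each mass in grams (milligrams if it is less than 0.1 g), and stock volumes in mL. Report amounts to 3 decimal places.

L-proline 7.084 g; EDTA 123.639 mL; L-methionine 2.108 g; neutral red 0.113 g

Working volume: 3.98 L.
L-proline: 1.78 g/L × 3.98 L = 7.084 g
EDTA: dilute stock: 1.05 mM × 3980 mL ÷ 33.8 mM = 123.639 mL
L-methionine: 3.55 mmol/L × 149.2 g/mol × 3.98 L ÷ 1000 = 2.108 g
neutral red: 28.5 mg/L × 3.98 L = 113.43 mg = 0.113 g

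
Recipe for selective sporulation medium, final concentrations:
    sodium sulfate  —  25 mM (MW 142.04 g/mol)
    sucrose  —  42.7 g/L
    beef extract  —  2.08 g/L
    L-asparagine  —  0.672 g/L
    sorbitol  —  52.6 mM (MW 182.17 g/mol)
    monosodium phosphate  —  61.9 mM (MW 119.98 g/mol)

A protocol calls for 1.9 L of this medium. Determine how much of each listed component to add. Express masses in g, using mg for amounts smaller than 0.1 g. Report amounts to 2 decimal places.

Working volume: 1.9 L.
sodium sulfate: 25 mmol/L × 142.04 g/mol × 1.9 L ÷ 1000 = 6.75 g
sucrose: 42.7 g/L × 1.9 L = 81.13 g
beef extract: 2.08 g/L × 1.9 L = 3.95 g
L-asparagine: 0.672 g/L × 1.9 L = 1.28 g
sorbitol: 52.6 mmol/L × 182.17 g/mol × 1.9 L ÷ 1000 = 18.21 g
monosodium phosphate: 61.9 mmol/L × 119.98 g/mol × 1.9 L ÷ 1000 = 14.11 g

sodium sulfate 6.75 g; sucrose 81.13 g; beef extract 3.95 g; L-asparagine 1.28 g; sorbitol 18.21 g; monosodium phosphate 14.11 g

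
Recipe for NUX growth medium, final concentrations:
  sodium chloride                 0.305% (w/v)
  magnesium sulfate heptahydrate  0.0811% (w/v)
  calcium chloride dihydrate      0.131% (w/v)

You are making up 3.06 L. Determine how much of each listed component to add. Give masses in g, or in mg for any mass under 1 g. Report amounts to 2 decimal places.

sodium chloride 9.33 g; magnesium sulfate heptahydrate 2.48 g; calcium chloride dihydrate 4.01 g

Working volume: 3.06 L.
sodium chloride: 0.305% w/v = 3.05 g/L → 3.05 × 3.06 L = 9.33 g
magnesium sulfate heptahydrate: 0.0811% w/v = 0.811 g/L → 0.811 × 3.06 L = 2.48 g
calcium chloride dihydrate: 0.131 g per 100 mL × 3060 mL ÷ 100 = 4.01 g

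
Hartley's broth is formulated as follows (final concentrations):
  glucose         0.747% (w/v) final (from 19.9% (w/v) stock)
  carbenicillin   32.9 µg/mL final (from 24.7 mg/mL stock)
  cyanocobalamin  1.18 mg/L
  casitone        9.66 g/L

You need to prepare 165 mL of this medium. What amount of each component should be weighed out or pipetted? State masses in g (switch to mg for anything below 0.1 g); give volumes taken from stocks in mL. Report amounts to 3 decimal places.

glucose 6.194 mL; carbenicillin 0.220 mL; cyanocobalamin 0.195 mg; casitone 1.594 g

Working volume: 165 mL = 0.165 L.
glucose: V = C2·V2/C1 = 0.747% ÷ 19.9% × 165 mL = 6.194 mL
carbenicillin: dilute stock: 32.9 µg/mL × 165 mL ÷ 24700 µg/mL = 0.220 mL
cyanocobalamin: 1.18 mg/L × 0.165 L = 0.195 mg
casitone: 9.66 g/L × 0.165 L = 1.594 g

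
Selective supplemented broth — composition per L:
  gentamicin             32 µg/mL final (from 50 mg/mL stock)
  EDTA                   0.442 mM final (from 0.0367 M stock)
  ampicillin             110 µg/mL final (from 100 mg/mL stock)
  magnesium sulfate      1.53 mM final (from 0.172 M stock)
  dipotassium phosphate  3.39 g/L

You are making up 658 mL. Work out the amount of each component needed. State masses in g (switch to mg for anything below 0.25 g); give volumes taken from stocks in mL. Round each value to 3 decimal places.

Working volume: 658 mL = 0.658 L.
gentamicin: C1V1 = C2V2 → 32 µg/mL × 658 mL ÷ 50000 µg/mL = 0.421 mL
EDTA: dilute stock: 0.442 mM × 658 mL ÷ 36.7 mM = 7.925 mL
ampicillin: C1V1 = C2V2 → 110 µg/mL × 658 mL ÷ 100000 µg/mL = 0.724 mL
magnesium sulfate: V = C2·V2/C1 = 1.53 mM × 658 mL ÷ 172 mM = 5.853 mL
dipotassium phosphate: 3.39 g/L × 0.658 L = 2.231 g

gentamicin 0.421 mL; EDTA 7.925 mL; ampicillin 0.724 mL; magnesium sulfate 5.853 mL; dipotassium phosphate 2.231 g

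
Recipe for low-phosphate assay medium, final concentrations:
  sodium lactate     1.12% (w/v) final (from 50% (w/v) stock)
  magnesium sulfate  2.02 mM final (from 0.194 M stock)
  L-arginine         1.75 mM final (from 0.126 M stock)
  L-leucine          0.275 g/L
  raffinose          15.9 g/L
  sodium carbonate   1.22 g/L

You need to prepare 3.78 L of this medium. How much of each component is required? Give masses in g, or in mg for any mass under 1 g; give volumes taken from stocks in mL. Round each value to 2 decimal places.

sodium lactate 84.67 mL; magnesium sulfate 39.36 mL; L-arginine 52.50 mL; L-leucine 1.04 g; raffinose 60.10 g; sodium carbonate 4.61 g

Scale factor relative to 1 L: 3.78.
sodium lactate: dilute stock: 1.12% ÷ 50% × 3780 mL = 84.67 mL
magnesium sulfate: dilute stock: 2.02 mM × 3780 mL ÷ 194 mM = 39.36 mL
L-arginine: dilute stock: 1.75 mM × 3780 mL ÷ 126 mM = 52.50 mL
L-leucine: 0.275 g/L × 3.78 L = 1.04 g
raffinose: 15.9 g/L × 3.78 L = 60.10 g
sodium carbonate: 1.22 g/L × 3.78 L = 4.61 g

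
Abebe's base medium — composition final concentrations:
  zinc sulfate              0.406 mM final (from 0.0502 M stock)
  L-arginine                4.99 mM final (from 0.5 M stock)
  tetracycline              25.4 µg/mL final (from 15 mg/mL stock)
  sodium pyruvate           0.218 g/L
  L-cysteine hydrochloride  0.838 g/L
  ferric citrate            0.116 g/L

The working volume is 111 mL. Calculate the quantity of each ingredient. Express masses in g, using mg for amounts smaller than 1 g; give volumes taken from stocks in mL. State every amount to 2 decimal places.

Scale factor relative to 1 L: 0.111.
zinc sulfate: C1V1 = C2V2 → 0.406 mM × 111 mL ÷ 50.2 mM = 0.90 mL
L-arginine: C1V1 = C2V2 → 4.99 mM × 111 mL ÷ 500 mM = 1.11 mL
tetracycline: V = C2·V2/C1 = 25.4 µg/mL × 111 mL ÷ 15000 µg/mL = 0.19 mL
sodium pyruvate: 0.218 g/L × 0.111 L = 0.024198 g = 24.20 mg
L-cysteine hydrochloride: 0.838 g/L × 0.111 L = 0.093018 g = 93.02 mg
ferric citrate: 0.116 g/L × 0.111 L = 0.012876 g = 12.88 mg

zinc sulfate 0.90 mL; L-arginine 1.11 mL; tetracycline 0.19 mL; sodium pyruvate 24.20 mg; L-cysteine hydrochloride 93.02 mg; ferric citrate 12.88 mg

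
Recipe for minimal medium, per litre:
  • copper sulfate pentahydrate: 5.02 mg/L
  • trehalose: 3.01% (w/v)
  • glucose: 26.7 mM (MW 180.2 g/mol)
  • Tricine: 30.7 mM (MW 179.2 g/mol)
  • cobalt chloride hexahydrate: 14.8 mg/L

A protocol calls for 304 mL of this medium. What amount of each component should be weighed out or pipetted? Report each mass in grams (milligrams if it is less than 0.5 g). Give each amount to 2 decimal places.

copper sulfate pentahydrate 1.53 mg; trehalose 9.15 g; glucose 1.46 g; Tricine 1.67 g; cobalt chloride hexahydrate 4.50 mg

Target volume = 304 mL = 0.304 L.
copper sulfate pentahydrate: 5.02 mg/L × 0.304 L = 1.53 mg
trehalose: 3.01% w/v = 30.1 g/L → 30.1 × 0.304 L = 9.15 g
glucose: 26.7 mmol/L × 180.2 g/mol × 0.304 L ÷ 1000 = 1.46 g
Tricine: 30.7 mmol/L × 179.2 g/mol × 0.304 L ÷ 1000 = 1.67 g
cobalt chloride hexahydrate: 14.8 mg/L × 0.304 L = 4.50 mg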